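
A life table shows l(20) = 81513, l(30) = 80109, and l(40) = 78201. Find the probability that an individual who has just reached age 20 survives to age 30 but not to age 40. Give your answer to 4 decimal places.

This is the probability of reaching 30 but not 40, conditional on being alive at 20: (l(30) − l(40)) / l(20).
= (80109 − 78201) / 81513 = 1908 / 81513 = 0.023407.

0.0234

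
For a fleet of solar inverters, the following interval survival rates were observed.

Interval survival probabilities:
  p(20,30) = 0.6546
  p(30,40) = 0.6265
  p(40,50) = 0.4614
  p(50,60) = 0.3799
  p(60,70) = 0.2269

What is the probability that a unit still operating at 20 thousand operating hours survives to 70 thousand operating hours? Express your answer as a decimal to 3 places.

0.016

Survival from 20 to 70 is the product of surviving each interval: 0.6546 × 0.6265 × 0.4614 × 0.3799 × 0.2269.
= 0.016311.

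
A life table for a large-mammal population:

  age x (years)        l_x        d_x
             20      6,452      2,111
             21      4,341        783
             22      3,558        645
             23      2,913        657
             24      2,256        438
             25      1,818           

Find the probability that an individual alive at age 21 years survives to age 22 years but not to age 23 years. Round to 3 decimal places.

This is the probability of reaching 22 but not 23, conditional on being alive at 21: (l_22 − l_23) / l_21.
= (3,558 − 2,913) / 4,341 = 645 / 4,341 = 0.148583.

0.149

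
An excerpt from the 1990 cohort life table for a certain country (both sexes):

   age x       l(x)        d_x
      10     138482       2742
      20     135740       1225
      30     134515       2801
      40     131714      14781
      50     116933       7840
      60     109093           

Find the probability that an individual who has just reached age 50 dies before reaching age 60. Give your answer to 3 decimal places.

0.067

P(die before 60 | alive at 50) = 1 − l(60)/l(50) = 1 − 109093/116933 = (7840)/116933 = 0.067047.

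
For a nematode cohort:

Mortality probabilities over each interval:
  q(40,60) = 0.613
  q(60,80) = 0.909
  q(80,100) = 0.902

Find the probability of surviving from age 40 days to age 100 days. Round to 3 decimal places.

The overall survival probability is (1 − 0.613) × (1 − 0.909) × (1 − 0.902).
= 0.387 × 0.091 × 0.098 = 0.003451.

0.003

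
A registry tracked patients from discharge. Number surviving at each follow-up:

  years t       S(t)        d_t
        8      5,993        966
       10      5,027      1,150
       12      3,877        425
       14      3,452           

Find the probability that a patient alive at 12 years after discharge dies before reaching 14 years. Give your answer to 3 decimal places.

0.110

P(die before 14 | alive at 12) = 1 − S(14)/S(12) = 1 − 3,452/3,877 = (425)/3,877 = 0.109621.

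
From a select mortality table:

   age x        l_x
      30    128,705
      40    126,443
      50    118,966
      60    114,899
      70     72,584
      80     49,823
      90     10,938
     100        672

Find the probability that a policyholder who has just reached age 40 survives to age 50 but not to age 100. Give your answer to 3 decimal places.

We want 10|50q40 = (l_50 − l_100)/l_40.
This is the probability of reaching 50 but not 100, conditional on being alive at 40: (l_50 − l_100) / l_40.
= (118,966 − 672) / 126,443 = 118,294 / 126,443 = 0.935552.

0.936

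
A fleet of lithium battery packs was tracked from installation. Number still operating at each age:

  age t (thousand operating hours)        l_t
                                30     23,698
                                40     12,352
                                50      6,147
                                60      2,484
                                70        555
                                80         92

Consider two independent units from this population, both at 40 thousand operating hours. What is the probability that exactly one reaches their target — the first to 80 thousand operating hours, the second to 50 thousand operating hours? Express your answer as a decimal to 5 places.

p₁ = l_80/l_40 = 92/12,352 = 0.007448; p₂ = l_50/l_40 = 6,147/12,352 = 0.497652.
P(exactly one) = p₁(1−p₂) + (1−p₁)p₂ = 0.003741 + 0.493945 = 0.497687.

0.49769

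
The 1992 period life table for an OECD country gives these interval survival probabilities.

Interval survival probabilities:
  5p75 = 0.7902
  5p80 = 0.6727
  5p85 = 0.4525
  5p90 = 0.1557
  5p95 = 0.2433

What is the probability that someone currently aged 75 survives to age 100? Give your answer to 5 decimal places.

0.00911

Survival from 75 to 100 is the product of surviving each interval: 0.7902 × 0.6727 × 0.4525 × 0.1557 × 0.2433.
= 0.009112.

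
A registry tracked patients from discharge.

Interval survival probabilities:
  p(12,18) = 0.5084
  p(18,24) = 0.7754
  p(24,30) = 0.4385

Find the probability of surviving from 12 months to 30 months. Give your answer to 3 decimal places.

0.173

P(survive 12→30) = 0.5084 × 0.7754 × 0.4385.
= 0.172863.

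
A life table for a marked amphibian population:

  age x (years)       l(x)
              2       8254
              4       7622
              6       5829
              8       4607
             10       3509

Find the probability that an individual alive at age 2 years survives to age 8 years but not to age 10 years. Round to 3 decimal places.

0.133

This is the probability of reaching 8 but not 10, conditional on being alive at 2: (l(8) − l(10)) / l(2).
= (4607 − 3509) / 8254 = 1098 / 8254 = 0.133026.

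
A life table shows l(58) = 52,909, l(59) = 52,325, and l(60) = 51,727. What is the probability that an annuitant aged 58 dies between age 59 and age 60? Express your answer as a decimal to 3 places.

This is the probability of reaching 59 but not 60, conditional on being alive at 58: (l(59) − l(60)) / l(58).
= (52,325 − 51,727) / 52,909 = 598 / 52,909 = 0.011302.

0.011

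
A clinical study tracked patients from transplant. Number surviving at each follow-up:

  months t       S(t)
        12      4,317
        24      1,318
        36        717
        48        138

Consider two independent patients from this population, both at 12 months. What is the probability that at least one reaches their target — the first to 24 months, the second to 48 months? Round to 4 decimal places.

p₁ = S(24)/S(12) = 1,318/4,317 = 0.305305; p₂ = S(48)/S(12) = 138/4,317 = 0.031967.
P(at least one) = 1 − (1−p₁)(1−p₂) = 1 − 0.694695 × 0.968033 = 0.327512.

0.3275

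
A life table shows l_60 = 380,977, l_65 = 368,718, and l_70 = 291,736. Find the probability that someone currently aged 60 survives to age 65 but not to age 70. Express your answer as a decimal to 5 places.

We want 5|5q60 = (l_65 − l_70)/l_60.
This is the probability of reaching 65 but not 70, conditional on being alive at 60: (l_65 − l_70) / l_60.
= (368,718 − 291,736) / 380,977 = 76,982 / 380,977 = 0.202065.

0.20206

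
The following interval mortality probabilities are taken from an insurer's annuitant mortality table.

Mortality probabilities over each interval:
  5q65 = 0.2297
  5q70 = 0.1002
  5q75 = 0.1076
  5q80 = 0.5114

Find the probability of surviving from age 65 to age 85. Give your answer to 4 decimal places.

Survival from 65 to 85 is the product of surviving each interval: (1 − 0.2297) × (1 − 0.1002) × (1 − 0.1076) × (1 − 0.5114).
= 0.7703 × 0.8998 × 0.8924 × 0.4886 = 0.302217.

0.3022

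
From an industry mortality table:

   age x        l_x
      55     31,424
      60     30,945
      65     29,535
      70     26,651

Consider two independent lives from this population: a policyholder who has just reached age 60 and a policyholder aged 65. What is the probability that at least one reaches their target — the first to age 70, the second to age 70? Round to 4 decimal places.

0.9865

p₁ = l_70/l_60 = 26,651/30,945 = 0.861238; p₂ = l_70/l_65 = 26,651/29,535 = 0.902353.
P(at least one) = 1 − (1−p₁)(1−p₂) = 1 − 0.138762 × 0.097647 = 0.986450.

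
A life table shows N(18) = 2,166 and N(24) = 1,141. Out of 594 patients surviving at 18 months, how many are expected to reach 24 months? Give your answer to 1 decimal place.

312.9

The relevant probability is 1,141/2,166 = 0.526777.
Expected number = 594 × 0.526777 = 312.9.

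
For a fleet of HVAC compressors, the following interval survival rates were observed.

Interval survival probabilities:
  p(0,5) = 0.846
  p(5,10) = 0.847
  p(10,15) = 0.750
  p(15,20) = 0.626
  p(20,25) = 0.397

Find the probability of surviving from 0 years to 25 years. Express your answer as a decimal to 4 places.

Survival from 0 to 25 is the product of surviving each interval: 0.846 × 0.847 × 0.750 × 0.626 × 0.397.
= 0.133561.

0.1336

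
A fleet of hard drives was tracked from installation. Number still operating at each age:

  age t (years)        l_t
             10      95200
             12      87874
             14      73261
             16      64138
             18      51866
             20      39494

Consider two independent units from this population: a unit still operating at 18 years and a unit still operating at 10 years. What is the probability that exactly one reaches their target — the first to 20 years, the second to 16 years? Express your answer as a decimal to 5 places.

0.40916

p₁ = l_20/l_18 = 39494/51866 = 0.761462; p₂ = l_16/l_10 = 64138/95200 = 0.673718.
P(exactly one) = p₁(1−p₂) + (1−p₁)p₂ = 0.248451 + 0.160707 = 0.409159.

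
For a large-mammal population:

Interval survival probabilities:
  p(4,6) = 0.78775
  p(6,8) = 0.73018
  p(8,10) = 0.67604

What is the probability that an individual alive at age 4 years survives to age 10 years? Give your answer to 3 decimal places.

0.389

Survival from 4 to 10 is the product of surviving each interval: 0.78775 × 0.73018 × 0.67604.
= 0.388858.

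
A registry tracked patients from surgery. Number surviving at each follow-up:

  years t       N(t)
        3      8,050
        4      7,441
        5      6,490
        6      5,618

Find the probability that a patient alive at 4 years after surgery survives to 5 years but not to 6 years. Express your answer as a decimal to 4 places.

This is the probability of reaching 5 but not 6, conditional on being alive at 4: (N(5) − N(6)) / N(4).
= (6,490 − 5,618) / 7,441 = 872 / 7,441 = 0.117189.

0.1172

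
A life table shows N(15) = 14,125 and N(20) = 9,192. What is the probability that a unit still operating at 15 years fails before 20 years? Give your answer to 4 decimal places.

P(fail before 20 | operational at 15) = 1 − N(20)/N(15) = 1 − 9,192/14,125 = (4,933)/14,125 = 0.349239.

0.3492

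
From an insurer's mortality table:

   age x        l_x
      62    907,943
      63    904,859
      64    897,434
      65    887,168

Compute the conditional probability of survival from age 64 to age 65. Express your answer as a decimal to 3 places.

0.989

We want 1p64 = l_65/l_64.
The conditional survival probability is l_65/l_64 = 887,168/897,434 = 0.988561.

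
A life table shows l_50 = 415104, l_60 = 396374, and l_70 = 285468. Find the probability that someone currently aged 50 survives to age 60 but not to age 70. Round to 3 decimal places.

This is the probability of reaching 60 but not 70, conditional on being alive at 50: (l_60 − l_70) / l_50.
= (396374 − 285468) / 415104 = 110906 / 415104 = 0.267176.

0.267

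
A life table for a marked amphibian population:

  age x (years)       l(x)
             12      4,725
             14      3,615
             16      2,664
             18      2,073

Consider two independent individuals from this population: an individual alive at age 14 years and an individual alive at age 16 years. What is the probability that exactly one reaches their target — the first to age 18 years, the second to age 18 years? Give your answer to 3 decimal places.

p₁ = l(18)/l(14) = 2,073/3,615 = 0.573444; p₂ = l(18)/l(16) = 2,073/2,664 = 0.778153.
P(exactly one) = p₁(1−p₂) + (1−p₁)p₂ = 0.127217 + 0.331926 = 0.459143.

0.459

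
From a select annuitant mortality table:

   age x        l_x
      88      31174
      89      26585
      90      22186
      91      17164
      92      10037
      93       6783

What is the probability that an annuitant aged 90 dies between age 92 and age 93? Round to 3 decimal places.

0.147

This is the probability of reaching 92 but not 93, conditional on being alive at 90: (l_92 − l_93) / l_90.
= (10037 − 6783) / 22186 = 3254 / 22186 = 0.146669.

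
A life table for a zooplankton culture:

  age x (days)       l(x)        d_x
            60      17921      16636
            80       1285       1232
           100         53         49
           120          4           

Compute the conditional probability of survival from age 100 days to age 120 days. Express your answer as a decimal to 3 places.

The conditional survival probability is l(120)/l(100) = 4/53 = 0.075472.

0.075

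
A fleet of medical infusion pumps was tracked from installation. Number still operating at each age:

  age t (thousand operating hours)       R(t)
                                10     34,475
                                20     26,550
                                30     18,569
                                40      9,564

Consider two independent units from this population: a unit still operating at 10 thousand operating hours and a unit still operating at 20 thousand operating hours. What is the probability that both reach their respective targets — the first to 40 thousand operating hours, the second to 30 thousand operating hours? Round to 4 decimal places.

0.1940

p₁ = R(40)/R(10) = 9,564/34,475 = 0.277418; p₂ = R(30)/R(20) = 18,569/26,550 = 0.699397.
P(both) = p₁ × p₂ = 0.277418 × 0.699397 = 0.194025.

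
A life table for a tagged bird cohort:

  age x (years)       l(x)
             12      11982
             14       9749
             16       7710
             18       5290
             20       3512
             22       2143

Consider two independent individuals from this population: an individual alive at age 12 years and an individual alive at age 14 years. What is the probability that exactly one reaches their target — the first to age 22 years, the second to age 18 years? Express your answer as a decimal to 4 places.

0.5274

p₁ = l(22)/l(12) = 2143/11982 = 0.178852; p₂ = l(18)/l(14) = 5290/9749 = 0.542620.
P(exactly one) = p₁(1−p₂) + (1−p₁)p₂ = 0.081803 + 0.445571 = 0.527375.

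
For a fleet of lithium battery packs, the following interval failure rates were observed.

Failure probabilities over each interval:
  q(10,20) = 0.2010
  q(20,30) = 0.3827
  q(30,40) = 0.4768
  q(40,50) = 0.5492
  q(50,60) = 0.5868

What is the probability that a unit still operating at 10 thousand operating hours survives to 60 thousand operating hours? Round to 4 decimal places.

0.0481

Chaining the interval survival probabilities: (1 − 0.2010) × (1 − 0.3827) × (1 − 0.4768) × (1 − 0.5492) × (1 − 0.5868).
= 0.7990 × 0.6173 × 0.5232 × 0.4508 × 0.4132 = 0.048068.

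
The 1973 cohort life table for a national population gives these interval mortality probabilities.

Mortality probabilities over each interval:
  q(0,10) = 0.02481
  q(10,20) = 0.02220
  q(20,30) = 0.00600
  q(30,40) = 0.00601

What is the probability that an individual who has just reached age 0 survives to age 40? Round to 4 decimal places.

0.9421

P(survive 0→40) = (1 − 0.02481) × (1 − 0.02220) × (1 − 0.00600) × (1 − 0.00601).
= 0.97519 × 0.97780 × 0.99400 × 0.99399 = 0.942123.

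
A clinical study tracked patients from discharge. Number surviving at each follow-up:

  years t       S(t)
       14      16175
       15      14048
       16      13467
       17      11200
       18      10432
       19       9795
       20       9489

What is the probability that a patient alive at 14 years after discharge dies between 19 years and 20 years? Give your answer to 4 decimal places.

This is the probability of reaching 19 but not 20, conditional on being alive at 14: (S(19) − S(20)) / S(14).
= (9795 − 9489) / 16175 = 306 / 16175 = 0.018918.

0.0189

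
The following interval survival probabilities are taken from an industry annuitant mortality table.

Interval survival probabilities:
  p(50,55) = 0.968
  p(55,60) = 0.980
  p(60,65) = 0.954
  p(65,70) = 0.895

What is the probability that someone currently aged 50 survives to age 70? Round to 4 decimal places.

0.8100

Chaining the interval survival probabilities: 0.968 × 0.980 × 0.954 × 0.895.
= 0.809977.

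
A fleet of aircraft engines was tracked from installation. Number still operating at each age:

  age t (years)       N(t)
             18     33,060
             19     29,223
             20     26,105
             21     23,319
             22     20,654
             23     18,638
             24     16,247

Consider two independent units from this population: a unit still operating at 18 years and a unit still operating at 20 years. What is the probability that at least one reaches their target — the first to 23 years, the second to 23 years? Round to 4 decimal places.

0.8752

p₁ = N(23)/N(18) = 18,638/33,060 = 0.563763; p₂ = N(23)/N(20) = 18,638/26,105 = 0.713963.
P(at least one) = 1 − (1−p₁)(1−p₂) = 1 − 0.436237 × 0.286037 = 0.875220.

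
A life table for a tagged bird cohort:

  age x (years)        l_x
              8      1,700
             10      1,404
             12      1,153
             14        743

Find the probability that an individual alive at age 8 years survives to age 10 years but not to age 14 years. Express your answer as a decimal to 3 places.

This is the probability of reaching 10 but not 14, conditional on being alive at 8: (l_10 − l_14) / l_8.
= (1,404 − 743) / 1,700 = 661 / 1,700 = 0.388824.

0.389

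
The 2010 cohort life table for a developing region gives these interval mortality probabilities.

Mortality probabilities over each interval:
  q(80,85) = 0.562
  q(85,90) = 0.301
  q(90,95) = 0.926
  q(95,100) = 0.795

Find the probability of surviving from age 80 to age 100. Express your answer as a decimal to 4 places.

0.0046

P(survive 80→100) = (1 − 0.562) × (1 − 0.301) × (1 − 0.926) × (1 − 0.795).
= 0.438 × 0.699 × 0.074 × 0.205 = 0.004644.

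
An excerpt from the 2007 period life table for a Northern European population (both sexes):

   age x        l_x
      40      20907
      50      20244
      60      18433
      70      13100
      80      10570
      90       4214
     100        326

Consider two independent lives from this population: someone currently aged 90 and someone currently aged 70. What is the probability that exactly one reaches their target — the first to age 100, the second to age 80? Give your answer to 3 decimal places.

0.759

p₁ = l_100/l_90 = 326/4214 = 0.077361; p₂ = l_80/l_70 = 10570/13100 = 0.806870.
P(exactly one) = p₁(1−p₂) + (1−p₁)p₂ = 0.014941 + 0.744450 = 0.759390.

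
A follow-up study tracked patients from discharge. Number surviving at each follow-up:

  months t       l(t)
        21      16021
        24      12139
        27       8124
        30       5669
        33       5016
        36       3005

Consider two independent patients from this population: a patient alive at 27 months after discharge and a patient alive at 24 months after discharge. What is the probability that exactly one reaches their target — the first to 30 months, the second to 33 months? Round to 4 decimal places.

0.5343

p₁ = l(30)/l(27) = 5669/8124 = 0.697809; p₂ = l(33)/l(24) = 5016/12139 = 0.413214.
P(exactly one) = p₁(1−p₂) + (1−p₁)p₂ = 0.409465 + 0.124870 = 0.534334.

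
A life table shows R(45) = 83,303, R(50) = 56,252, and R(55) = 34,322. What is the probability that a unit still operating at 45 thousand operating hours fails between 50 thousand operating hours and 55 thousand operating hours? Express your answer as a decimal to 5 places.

0.26326

This is the probability of reaching 50 but not 55, conditional on being operational at 45: (R(50) − R(55)) / R(45).
= (56,252 − 34,322) / 83,303 = 21,930 / 83,303 = 0.263256.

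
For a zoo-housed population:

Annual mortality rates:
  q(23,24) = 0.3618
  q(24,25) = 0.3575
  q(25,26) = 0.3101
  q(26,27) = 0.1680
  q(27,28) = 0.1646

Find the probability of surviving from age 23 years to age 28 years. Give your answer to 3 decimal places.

0.197

Chaining the interval survival probabilities: (1 − 0.3618) × (1 − 0.3575) × (1 − 0.3101) × (1 − 0.1680) × (1 − 0.1646).
= 0.6382 × 0.6425 × 0.6899 × 0.8320 × 0.8354 = 0.196623.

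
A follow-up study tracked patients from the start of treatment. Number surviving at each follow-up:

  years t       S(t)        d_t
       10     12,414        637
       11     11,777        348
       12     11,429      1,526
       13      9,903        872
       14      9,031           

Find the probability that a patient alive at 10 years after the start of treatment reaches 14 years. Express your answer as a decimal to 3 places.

0.727

The conditional survival probability is S(14)/S(10) = 9,031/12,414 = 0.727485.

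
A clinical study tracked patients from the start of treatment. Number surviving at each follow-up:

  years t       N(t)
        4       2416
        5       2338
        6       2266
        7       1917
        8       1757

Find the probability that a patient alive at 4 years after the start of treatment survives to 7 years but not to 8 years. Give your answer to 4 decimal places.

0.0662

This is the probability of reaching 7 but not 8, conditional on being alive at 4: (N(7) − N(8)) / N(4).
= (1917 − 1757) / 2416 = 160 / 2416 = 0.066225.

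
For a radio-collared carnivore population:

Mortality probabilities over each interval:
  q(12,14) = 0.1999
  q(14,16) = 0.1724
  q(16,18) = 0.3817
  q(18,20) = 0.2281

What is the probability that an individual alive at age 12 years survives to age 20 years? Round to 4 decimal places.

The overall survival probability is (1 − 0.1999) × (1 − 0.1724) × (1 − 0.3817) × (1 − 0.2281).
= 0.8001 × 0.8276 × 0.6183 × 0.7719 = 0.316028.

0.3160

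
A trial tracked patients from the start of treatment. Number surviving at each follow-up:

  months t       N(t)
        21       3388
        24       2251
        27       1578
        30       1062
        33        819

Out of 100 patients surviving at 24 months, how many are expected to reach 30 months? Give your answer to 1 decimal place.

The relevant probability is 1062/2251 = 0.471790.
Expected number = 100 × 0.471790 = 47.2.

47.2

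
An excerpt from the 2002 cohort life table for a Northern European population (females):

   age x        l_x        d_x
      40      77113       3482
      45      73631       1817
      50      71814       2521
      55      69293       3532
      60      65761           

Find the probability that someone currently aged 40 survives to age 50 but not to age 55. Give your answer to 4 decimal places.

This is the probability of reaching 50 but not 55, conditional on being alive at 40: (l_50 − l_55) / l_40.
= (71814 − 69293) / 77113 = 2521 / 77113 = 0.032692.

0.0327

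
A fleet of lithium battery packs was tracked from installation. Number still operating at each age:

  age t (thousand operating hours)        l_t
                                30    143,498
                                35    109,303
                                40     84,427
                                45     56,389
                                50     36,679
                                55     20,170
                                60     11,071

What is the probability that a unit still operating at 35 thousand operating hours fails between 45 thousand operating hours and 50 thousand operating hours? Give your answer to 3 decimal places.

This is the probability of reaching 45 but not 50, conditional on being operational at 35: (l_45 − l_50) / l_35.
= (56,389 − 36,679) / 109,303 = 19,710 / 109,303 = 0.180324.

0.180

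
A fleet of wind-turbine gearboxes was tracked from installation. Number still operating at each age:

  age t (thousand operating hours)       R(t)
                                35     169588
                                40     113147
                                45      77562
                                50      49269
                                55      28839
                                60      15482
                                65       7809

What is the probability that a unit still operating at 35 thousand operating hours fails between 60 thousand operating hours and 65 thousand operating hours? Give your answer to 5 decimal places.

0.04524

This is the probability of reaching 60 but not 65, conditional on being operational at 35: (R(60) − R(65)) / R(35).
= (15482 − 7809) / 169588 = 7673 / 169588 = 0.045245.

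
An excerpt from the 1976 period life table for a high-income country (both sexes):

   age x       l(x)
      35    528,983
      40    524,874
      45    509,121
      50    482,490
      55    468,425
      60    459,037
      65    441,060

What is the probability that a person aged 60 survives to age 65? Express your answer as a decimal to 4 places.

0.9608

The conditional survival probability is l(65)/l(60) = 441,060/459,037 = 0.960838.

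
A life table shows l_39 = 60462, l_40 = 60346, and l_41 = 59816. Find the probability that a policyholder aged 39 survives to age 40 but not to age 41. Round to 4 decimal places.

0.0088

We want 1|1q39 = (l_40 − l_41)/l_39.
This is the probability of reaching 40 but not 41, conditional on being alive at 39: (l_40 − l_41) / l_39.
= (60346 − 59816) / 60462 = 530 / 60462 = 0.008766.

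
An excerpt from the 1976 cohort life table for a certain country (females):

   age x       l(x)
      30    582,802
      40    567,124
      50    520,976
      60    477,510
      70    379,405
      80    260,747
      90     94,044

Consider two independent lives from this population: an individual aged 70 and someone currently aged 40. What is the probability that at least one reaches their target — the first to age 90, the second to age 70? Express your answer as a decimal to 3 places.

p₁ = l(90)/l(70) = 94,044/379,405 = 0.247872; p₂ = l(70)/l(40) = 379,405/567,124 = 0.668998.
P(at least one) = 1 − (1−p₁)(1−p₂) = 1 − 0.752128 × 0.331002 = 0.751044.

0.751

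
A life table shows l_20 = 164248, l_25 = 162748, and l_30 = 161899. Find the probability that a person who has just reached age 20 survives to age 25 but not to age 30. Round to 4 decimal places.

0.0052

We want 5|5q20 = (l_25 − l_30)/l_20.
This is the probability of reaching 25 but not 30, conditional on being alive at 20: (l_25 − l_30) / l_20.
= (162748 − 161899) / 164248 = 849 / 164248 = 0.005169.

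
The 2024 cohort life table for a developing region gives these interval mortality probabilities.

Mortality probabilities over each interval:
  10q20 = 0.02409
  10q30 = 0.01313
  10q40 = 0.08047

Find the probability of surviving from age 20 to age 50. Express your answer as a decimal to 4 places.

The overall survival probability is (1 − 0.02409) × (1 − 0.01313) × (1 − 0.08047).
= 0.97591 × 0.98687 × 0.91953 = 0.885596.

0.8856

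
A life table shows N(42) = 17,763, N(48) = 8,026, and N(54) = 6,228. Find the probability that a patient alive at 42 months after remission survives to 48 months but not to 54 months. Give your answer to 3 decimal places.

0.101

This is the probability of reaching 48 but not 54, conditional on being alive at 42: (N(48) − N(54)) / N(42).
= (8,026 − 6,228) / 17,763 = 1,798 / 17,763 = 0.101222.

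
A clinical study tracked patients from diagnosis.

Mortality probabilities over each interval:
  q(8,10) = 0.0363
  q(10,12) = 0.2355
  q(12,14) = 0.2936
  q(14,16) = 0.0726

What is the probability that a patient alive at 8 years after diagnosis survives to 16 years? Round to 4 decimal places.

The overall survival probability is (1 − 0.0363) × (1 − 0.2355) × (1 − 0.2936) × (1 − 0.0726).
= 0.9637 × 0.7645 × 0.7064 × 0.9274 = 0.482655.

0.4827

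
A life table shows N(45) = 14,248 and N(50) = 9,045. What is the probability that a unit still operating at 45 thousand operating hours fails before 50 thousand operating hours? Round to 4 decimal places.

P(fail before 50 | operational at 45) = 1 − N(50)/N(45) = 1 − 9,045/14,248 = (5,203)/14,248 = 0.365174.

0.3652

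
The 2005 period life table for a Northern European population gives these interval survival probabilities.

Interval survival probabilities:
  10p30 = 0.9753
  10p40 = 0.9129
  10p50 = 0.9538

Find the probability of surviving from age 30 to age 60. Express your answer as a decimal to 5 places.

0.84922

Survival from 30 to 60 is the product of surviving each interval: 0.9753 × 0.9129 × 0.9538.
= 0.849217.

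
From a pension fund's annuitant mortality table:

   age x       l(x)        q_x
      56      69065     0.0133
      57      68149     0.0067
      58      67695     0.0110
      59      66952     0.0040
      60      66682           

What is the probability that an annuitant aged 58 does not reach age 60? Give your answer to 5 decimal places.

P(die before 60 | alive at 58) = 1 − l(60)/l(58) = 1 − 66682/67695 = (1013)/67695 = 0.014964.

0.01496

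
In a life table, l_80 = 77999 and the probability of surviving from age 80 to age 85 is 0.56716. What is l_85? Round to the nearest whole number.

l_85 = l_80 × p = 77999 × 0.56716 = 44238.

44238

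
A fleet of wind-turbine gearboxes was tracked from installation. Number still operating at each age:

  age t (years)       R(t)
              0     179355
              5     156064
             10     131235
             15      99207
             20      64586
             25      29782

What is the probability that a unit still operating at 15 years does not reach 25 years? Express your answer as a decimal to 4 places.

P(fail before 25 | operational at 15) = 1 − R(25)/R(15) = 1 − 29782/99207 = (69425)/99207 = 0.699799.

0.6998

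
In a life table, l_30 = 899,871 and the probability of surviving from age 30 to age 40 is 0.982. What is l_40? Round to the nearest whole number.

883673

l_40 = l_30 × p = 899,871 × 0.982 = 883673.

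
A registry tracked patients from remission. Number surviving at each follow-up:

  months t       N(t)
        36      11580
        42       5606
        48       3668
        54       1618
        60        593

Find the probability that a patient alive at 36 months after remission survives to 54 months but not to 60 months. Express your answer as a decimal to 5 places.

0.08851

This is the probability of reaching 54 but not 60, conditional on being alive at 36: (N(54) − N(60)) / N(36).
= (1618 − 593) / 11580 = 1025 / 11580 = 0.088515.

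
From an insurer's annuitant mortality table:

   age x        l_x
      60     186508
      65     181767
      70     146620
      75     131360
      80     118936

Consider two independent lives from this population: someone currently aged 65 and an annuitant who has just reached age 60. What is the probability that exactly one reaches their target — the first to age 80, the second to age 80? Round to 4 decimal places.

0.4575

p₁ = l_80/l_65 = 118936/181767 = 0.654332; p₂ = l_80/l_60 = 118936/186508 = 0.637699.
P(exactly one) = p₁(1−p₂) + (1−p₁)p₂ = 0.237065 + 0.220432 = 0.457497.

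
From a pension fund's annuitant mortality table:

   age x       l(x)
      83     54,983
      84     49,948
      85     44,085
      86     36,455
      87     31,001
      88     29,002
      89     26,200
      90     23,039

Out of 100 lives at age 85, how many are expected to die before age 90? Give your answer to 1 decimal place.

The relevant probability is 1 − 23,039/44,085 = 0.477396.
Expected number = 100 × 0.477396 = 47.7.

47.7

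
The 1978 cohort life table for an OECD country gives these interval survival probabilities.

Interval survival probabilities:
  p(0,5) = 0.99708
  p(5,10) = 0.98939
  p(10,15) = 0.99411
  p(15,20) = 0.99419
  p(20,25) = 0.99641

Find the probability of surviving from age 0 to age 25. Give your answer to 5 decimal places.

P(survive 0→25) = 0.99708 × 0.98939 × 0.99411 × 0.99419 × 0.99641.
= 0.971492.

0.97149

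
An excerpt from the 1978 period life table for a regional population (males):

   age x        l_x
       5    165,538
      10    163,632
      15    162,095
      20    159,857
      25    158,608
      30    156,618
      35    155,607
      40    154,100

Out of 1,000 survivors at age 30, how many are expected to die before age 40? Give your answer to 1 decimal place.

The relevant probability is 1 − 154,100/156,618 = 0.016077.
Expected number = 1,000 × 0.016077 = 16.1.

16.1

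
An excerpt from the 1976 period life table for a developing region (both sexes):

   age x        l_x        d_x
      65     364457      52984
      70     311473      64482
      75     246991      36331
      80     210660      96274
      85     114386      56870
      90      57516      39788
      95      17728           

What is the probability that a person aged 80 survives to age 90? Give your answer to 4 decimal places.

0.2730

We want 10p80 = l_90/l_80.
The conditional survival probability is l_90/l_80 = 57516/210660 = 0.273028.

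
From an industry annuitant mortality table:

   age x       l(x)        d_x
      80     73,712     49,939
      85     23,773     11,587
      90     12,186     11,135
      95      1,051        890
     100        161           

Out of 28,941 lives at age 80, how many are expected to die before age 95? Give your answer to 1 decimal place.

28528.4

The relevant probability is 1 − 1,051/73,712 = 0.985742.
Expected number = 28,941 × 0.985742 = 28528.4.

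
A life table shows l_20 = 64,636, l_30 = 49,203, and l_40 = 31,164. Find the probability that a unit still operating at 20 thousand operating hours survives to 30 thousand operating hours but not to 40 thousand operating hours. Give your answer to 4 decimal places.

This is the probability of reaching 30 but not 40, conditional on being operational at 20: (l_30 − l_40) / l_20.
= (49,203 − 31,164) / 64,636 = 18,039 / 64,636 = 0.279086.

0.2791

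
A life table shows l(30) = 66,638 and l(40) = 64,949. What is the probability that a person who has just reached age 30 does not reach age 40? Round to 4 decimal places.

P(die before 40 | alive at 30) = 1 − l(40)/l(30) = 1 − 64,949/66,638 = (1,689)/66,638 = 0.025346.

0.0253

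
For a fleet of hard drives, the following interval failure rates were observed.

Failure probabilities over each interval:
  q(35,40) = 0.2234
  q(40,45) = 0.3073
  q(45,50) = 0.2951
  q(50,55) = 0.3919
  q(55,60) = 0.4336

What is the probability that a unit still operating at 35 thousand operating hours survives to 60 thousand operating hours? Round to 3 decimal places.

0.131

P(survive 35→60) = (1 − 0.2234) × (1 − 0.3073) × (1 − 0.2951) × (1 − 0.3919) × (1 − 0.4336).
= 0.7766 × 0.6927 × 0.7049 × 0.6081 × 0.5664 = 0.130608.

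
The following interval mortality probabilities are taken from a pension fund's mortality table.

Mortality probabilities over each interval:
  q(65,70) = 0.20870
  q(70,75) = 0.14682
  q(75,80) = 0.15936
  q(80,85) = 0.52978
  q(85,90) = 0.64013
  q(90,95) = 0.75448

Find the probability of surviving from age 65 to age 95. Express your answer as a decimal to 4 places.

Chaining the interval survival probabilities: (1 − 0.20870) × (1 − 0.14682) × (1 − 0.15936) × (1 − 0.52978) × (1 − 0.64013) × (1 − 0.75448).
= 0.79130 × 0.85318 × 0.84064 × 0.47022 × 0.35987 × 0.24552 = 0.023579.

0.0236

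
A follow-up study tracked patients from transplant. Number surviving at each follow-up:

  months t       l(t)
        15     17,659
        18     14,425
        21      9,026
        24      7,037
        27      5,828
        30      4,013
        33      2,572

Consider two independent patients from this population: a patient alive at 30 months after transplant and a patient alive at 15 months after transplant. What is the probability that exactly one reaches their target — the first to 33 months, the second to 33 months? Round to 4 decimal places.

p₁ = l(33)/l(30) = 2,572/4,013 = 0.640917; p₂ = l(33)/l(15) = 2,572/17,659 = 0.145648.
P(exactly one) = p₁(1−p₂) + (1−p₁)p₂ = 0.547569 + 0.052300 = 0.599868.

0.5999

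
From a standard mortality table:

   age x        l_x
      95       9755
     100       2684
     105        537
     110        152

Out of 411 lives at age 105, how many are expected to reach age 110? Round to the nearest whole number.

116

The relevant probability is 152/537 = 0.283054.
Expected number = 411 × 0.283054 = 116.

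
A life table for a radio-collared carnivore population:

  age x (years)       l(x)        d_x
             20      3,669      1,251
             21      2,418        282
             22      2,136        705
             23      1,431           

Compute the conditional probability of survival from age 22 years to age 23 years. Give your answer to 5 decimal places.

The conditional survival probability is l(23)/l(22) = 1,431/2,136 = 0.669944.

0.66994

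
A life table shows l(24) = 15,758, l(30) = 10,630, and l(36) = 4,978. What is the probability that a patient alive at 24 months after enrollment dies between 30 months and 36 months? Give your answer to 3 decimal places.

0.359

This is the probability of reaching 30 but not 36, conditional on being alive at 24: (l(30) − l(36)) / l(24).
= (10,630 − 4,978) / 15,758 = 5,652 / 15,758 = 0.358675.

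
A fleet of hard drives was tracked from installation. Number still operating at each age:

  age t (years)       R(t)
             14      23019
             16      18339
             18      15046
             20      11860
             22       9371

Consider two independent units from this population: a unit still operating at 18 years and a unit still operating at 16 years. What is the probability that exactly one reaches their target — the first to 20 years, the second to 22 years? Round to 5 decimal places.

p₁ = R(20)/R(18) = 11860/15046 = 0.788249; p₂ = R(22)/R(16) = 9371/18339 = 0.510988.
P(exactly one) = p₁(1−p₂) + (1−p₁)p₂ = 0.385463 + 0.108202 = 0.493665.

0.49367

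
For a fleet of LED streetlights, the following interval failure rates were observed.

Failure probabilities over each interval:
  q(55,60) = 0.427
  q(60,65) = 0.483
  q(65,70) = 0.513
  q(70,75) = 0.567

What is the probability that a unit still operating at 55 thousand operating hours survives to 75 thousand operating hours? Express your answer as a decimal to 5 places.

The overall survival probability is (1 − 0.427) × (1 − 0.483) × (1 − 0.513) × (1 − 0.567).
= 0.573 × 0.517 × 0.487 × 0.433 = 0.062469.

0.06247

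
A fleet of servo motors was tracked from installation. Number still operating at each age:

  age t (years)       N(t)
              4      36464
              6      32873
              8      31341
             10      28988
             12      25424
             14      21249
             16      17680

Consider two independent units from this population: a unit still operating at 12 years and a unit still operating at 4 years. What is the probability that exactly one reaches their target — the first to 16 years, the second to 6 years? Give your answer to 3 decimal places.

0.343

p₁ = N(16)/N(12) = 17680/25424 = 0.695406; p₂ = N(6)/N(4) = 32873/36464 = 0.901519.
P(exactly one) = p₁(1−p₂) + (1−p₁)p₂ = 0.068484 + 0.274597 = 0.343082.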